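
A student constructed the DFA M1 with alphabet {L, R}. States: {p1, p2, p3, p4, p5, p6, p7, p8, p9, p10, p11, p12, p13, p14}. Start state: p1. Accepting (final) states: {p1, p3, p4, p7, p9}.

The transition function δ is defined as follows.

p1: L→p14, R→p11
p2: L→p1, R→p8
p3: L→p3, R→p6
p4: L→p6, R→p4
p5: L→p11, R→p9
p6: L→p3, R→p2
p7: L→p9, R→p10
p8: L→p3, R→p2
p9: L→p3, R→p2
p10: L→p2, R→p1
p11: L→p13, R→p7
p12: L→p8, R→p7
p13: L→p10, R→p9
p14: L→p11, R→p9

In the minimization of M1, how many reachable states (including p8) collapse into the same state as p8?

Reachable states from the start: {p1,p2,p3,p6,p7,p8,p9,p10,p11,p13,p14}. Unreachable: {p4,p5,p12} — drop them.
Start with accepting vs non-accepting: {p1,p3,p7,p9} | {p2,p6,p8,p10,p11,p13,p14}.
Refine {p1,p3,p7,p9} on symbol L: members go to different blocks, giving {p3,p7,p9} and {p1}.
Refine {p2,p6,p8,p10,p11,p13,p14} on symbol L: members go to different blocks, giving {p10,p11,p13,p14} and {p6,p8} and {p2}.
Refine {p3,p7,p9} on symbol R: members go to different blocks, giving {p3} and {p7} and {p9}.
On input L, block {p10,p11,p13,p14} splits into {p11,p13,p14} and {p10}.
Refine {p11,p13,p14} on symbol L: members go to different blocks, giving {p11,p14} and {p13}.
Split {p11,p14} by δ(·,L) → {p11} and {p14}.
No further refinement is possible. Final partition (10 blocks): {p3} | {p11} | {p1} | {p6,p8} | {p2} | {p7} | {p9} | {p10} | {p13} | {p14}.
State p8 belongs to the block {p6,p8}, which has 2 states.

2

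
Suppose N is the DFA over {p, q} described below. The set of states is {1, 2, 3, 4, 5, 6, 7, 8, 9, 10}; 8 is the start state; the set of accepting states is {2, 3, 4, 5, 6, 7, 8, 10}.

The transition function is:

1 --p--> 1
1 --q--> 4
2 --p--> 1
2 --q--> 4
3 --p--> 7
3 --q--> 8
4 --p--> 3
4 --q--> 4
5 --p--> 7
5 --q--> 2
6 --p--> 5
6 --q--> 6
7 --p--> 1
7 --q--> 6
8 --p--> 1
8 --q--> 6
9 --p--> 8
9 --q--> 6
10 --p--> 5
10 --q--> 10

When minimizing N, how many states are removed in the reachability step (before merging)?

BFS from 8 reaches {1, 2, 3, 4, 5, 6, 7, 8}; the 2 state(s) 9, 10 are never visited.

2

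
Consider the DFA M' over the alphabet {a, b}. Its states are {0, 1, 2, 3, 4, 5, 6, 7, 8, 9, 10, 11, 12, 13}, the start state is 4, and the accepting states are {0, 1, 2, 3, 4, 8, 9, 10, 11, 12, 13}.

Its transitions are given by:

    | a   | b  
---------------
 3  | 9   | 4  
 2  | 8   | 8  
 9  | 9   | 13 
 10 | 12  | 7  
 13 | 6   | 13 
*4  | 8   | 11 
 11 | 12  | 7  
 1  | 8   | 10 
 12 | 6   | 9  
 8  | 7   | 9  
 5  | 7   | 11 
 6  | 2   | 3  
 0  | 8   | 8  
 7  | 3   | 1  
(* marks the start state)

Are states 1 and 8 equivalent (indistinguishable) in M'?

Reachable states from the start: {1,2,3,4,6,7,8,9,10,11,12,13}. Unreachable: {0,5} — drop them.
Start with accepting vs non-accepting: {1,2,3,4,8,9,10,11,12,13} | {6,7}.
Refine {1,2,3,4,8,9,10,11,12,13} on symbol a: members go to different blocks, giving {1,2,3,4,9,10,11} and {8,12,13}.
On input a, block {1,2,3,4,9,10,11} splits into {1,2,4,10,11} and {3,9}.
On input b, block {1,2,4,10,11} splits into {1,4} and {10,11} and {2}.
Refine {6,7} on symbol a: members go to different blocks, giving {6} and {7}.
On input a, block {8,12,13} splits into {12,13} and {8}.
Refine {12,13} on symbol b: members go to different blocks, giving {12} and {13}.
On input b, block {3,9} splits into {3} and {9}.
No further refinement is possible. Final partition (10 blocks): {1,4} | {6} | {12} | {3} | {10,11} | {2} | {7} | {8} | {13} | {9}.
1 and 8 end up in different blocks, so they are distinguishable. For instance, the string 'a' is accepted from only 1.

No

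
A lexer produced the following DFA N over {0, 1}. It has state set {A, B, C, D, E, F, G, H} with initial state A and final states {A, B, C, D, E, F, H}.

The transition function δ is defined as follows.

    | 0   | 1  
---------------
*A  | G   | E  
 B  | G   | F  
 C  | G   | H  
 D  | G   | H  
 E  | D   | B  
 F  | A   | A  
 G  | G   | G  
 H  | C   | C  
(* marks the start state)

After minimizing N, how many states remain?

All states are reachable from the start state.
Start with accepting vs non-accepting: {A,B,C,D,E,F,H} | {G}.
Split {A,B,C,D,E,F,H} by δ(·,0) → {A,B,C,D} and {E,F,H}.
No further refinement is possible. Final partition (3 blocks): {A,B,C,D} | {G} | {E,F,H}.

3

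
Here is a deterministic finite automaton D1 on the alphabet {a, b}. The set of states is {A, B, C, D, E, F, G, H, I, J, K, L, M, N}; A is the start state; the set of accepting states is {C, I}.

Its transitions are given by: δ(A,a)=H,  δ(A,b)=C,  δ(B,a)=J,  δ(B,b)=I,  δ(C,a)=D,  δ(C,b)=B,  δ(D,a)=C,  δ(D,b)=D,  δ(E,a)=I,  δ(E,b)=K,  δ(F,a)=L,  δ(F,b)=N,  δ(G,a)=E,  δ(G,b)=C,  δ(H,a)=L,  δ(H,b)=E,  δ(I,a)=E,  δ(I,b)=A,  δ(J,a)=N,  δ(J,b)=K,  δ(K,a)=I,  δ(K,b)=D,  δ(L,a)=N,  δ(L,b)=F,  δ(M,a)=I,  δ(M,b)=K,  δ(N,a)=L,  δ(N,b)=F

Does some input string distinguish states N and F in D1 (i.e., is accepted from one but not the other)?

No

First remove the unreachable states {G,M}; 12 states remain.
Initial partition by acceptance: {C,I} | {A,B,D,E,F,H,J,K,L,N}.
Refine {A,B,D,E,F,H,J,K,L,N} on symbol a: members go to different blocks, giving {A,B,F,H,J,L,N} and {D,E,K}.
Refine {A,B,F,H,J,L,N} on symbol b: members go to different blocks, giving {F,L,N} and {A,B} and {H,J}.
The partition is now stable with 5 blocks: {C,I} | {F,L,N} | {D,E,K} | {A,B} | {H,J}.
N and F lie in the same block of the stable partition, so they are equivalent — no string distinguishes them.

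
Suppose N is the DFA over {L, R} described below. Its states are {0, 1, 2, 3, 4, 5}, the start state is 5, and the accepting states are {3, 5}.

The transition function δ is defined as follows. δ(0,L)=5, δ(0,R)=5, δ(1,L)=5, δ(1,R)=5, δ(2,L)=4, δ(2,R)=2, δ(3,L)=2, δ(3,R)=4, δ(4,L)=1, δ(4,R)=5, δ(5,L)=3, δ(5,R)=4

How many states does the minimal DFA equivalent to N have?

States {0} cannot be reached from the start state, so discard them.
Initial partition by acceptance: {3,5} | {1,2,4}.
Refine {3,5} on symbol L: members go to different blocks, giving {3} and {5}.
Refine {1,2,4} on symbol L: members go to different blocks, giving {2,4} and {1}.
On input L, block {2,4} splits into {2} and {4}.
The partition is now stable with 5 blocks: {3} | {2} | {5} | {1} | {4}.

5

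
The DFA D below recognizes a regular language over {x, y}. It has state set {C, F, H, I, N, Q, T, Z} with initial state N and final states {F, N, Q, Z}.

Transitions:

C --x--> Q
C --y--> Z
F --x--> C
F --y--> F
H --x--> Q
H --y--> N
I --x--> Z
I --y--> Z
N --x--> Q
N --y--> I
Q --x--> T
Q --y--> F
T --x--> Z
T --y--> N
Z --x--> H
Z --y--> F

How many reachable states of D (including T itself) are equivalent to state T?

2

All states are reachable from the start state.
Start with accepting vs non-accepting: {F,N,Q,Z} | {C,H,I,T}.
Split {F,N,Q,Z} by δ(·,x) → {F,Q,Z} and {N}.
Split {C,H,I,T} by δ(·,y) → {C,I} and {H,T}.
On input x, block {F,Q,Z} splits into {Q,Z} and {F}.
Stable partition: {Q,Z} | {C,I} | {N} | {H,T} | {F} — 5 equivalence classes.
The equivalence class containing T is {H,T}, of size 2.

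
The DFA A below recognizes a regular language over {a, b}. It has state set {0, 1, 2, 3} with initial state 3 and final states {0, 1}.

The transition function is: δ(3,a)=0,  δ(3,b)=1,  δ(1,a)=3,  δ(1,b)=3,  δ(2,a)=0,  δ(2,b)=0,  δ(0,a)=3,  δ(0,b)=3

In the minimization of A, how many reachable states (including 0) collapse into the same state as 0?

First remove the unreachable states {2}; 3 states remain.
P0 = {0,1} | {3}.
Stable partition: {0,1} | {3} — 2 equivalence classes.
State 0 belongs to the block {0,1}, which has 2 states.

2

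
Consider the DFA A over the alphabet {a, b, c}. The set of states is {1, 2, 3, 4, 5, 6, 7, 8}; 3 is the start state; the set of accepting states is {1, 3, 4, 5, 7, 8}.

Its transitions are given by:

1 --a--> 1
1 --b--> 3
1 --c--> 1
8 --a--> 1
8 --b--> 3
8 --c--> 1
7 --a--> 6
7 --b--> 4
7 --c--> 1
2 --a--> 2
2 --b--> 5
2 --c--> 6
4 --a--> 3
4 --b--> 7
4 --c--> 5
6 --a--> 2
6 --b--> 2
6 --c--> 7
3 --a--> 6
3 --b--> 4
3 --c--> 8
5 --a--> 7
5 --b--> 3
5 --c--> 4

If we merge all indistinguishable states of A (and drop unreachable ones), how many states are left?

5

All states are reachable from the start state.
Start with accepting vs non-accepting: {1,3,4,5,7,8} | {2,6}.
On input a, block {1,3,4,5,7,8} splits into {1,4,5,8} and {3,7}.
On input a, block {1,4,5,8} splits into {1,8} and {4,5}.
Refine {2,6} on symbol b: members go to different blocks, giving {2} and {6}.
No further refinement is possible. Final partition (5 blocks): {1,8} | {2} | {3,7} | {4,5} | {6}.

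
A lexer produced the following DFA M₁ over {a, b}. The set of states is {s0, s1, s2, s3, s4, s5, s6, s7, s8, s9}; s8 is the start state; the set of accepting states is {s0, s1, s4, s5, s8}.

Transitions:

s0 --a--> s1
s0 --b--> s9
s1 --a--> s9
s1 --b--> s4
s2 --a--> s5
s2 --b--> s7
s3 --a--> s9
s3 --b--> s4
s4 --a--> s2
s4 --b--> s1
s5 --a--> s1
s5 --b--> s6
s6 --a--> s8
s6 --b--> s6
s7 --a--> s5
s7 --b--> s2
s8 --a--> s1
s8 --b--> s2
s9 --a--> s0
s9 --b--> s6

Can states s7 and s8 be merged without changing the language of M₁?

No

Reachable states from the start: {s0,s1,s2,s4,s5,s6,s7,s8,s9}. Unreachable: {s3} — drop them.
P0 = {s0,s1,s4,s5,s8} | {s2,s6,s7,s9}.
On input a, block {s0,s1,s4,s5,s8} splits into {s0,s5,s8} and {s1,s4}.
Stable partition: {s0,s5,s8} | {s2,s6,s7,s9} | {s1,s4} — 3 equivalence classes.
s7 and s8 end up in different blocks, so they are distinguishable. For instance, the string 'ε' is accepted from only s8.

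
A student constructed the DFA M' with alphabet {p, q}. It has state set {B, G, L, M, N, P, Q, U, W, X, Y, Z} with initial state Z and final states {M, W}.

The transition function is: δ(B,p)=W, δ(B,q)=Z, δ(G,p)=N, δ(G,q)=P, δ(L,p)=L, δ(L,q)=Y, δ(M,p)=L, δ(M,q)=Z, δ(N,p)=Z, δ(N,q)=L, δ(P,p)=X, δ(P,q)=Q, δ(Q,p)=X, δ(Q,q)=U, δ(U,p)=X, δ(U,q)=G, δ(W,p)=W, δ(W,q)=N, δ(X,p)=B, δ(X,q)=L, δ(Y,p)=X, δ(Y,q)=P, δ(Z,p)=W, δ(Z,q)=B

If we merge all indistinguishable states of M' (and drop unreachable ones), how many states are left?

First remove the unreachable states {M}; 11 states remain.
P0 = {W} | {B,G,L,N,P,Q,U,X,Y,Z}.
On input p, block {B,G,L,N,P,Q,U,X,Y,Z} splits into {G,L,N,P,Q,U,X,Y} and {B,Z}.
Split {G,L,N,P,Q,U,X,Y} by δ(·,p) → {G,L,P,Q,U,Y} and {N,X}.
On input p, block {G,L,P,Q,U,Y} splits into {G,P,Q,U,Y} and {L}.
Stable partition: {W} | {G,P,Q,U,Y} | {B,Z} | {N,X} | {L} — 5 equivalence classes.

5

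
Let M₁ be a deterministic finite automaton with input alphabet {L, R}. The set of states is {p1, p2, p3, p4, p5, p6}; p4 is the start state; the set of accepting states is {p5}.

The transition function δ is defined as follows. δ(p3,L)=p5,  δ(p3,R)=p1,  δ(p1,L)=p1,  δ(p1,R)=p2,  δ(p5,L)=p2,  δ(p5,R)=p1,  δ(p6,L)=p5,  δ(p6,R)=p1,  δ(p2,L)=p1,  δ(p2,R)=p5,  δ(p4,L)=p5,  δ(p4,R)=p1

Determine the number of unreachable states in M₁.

BFS from p4 reaches {p1, p2, p4, p5}; the 2 state(s) p3, p6 are never visited.

2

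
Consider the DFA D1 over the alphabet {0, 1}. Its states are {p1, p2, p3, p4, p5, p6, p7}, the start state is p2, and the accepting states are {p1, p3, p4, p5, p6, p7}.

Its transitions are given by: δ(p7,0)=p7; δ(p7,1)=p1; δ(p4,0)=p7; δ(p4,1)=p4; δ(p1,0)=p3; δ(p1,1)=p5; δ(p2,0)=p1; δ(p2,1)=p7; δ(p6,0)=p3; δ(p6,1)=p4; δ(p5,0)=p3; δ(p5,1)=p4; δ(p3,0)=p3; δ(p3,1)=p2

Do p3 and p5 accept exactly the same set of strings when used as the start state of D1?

No

First remove the unreachable states {p6}; 6 states remain.
Initial partition by acceptance: {p1,p3,p4,p5,p7} | {p2}.
Split {p1,p3,p4,p5,p7} by δ(·,1) → {p1,p4,p5,p7} and {p3}.
Refine {p1,p4,p5,p7} on symbol 0: members go to different blocks, giving {p1,p5} and {p4,p7}.
Refine {p1,p5} on symbol 1: members go to different blocks, giving {p1} and {p5}.
Split {p4,p7} by δ(·,1) → {p4} and {p7}.
No further refinement is possible. Final partition (6 blocks): {p1} | {p2} | {p3} | {p4} | {p5} | {p7}.
p3 and p5 end up in different blocks, so they are distinguishable. For instance, the string '1' is accepted from only p5.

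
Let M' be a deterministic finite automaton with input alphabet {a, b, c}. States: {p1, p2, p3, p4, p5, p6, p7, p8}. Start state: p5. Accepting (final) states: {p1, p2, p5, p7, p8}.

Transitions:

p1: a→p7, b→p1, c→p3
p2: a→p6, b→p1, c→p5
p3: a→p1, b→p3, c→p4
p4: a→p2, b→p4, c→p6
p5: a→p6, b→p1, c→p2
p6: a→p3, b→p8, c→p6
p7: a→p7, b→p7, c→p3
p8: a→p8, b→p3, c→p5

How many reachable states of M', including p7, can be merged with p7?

All states are reachable from the start state.
Start with accepting vs non-accepting: {p1,p2,p5,p7,p8} | {p3,p4,p6}.
Refine {p1,p2,p5,p7,p8} on symbol a: members go to different blocks, giving {p1,p7,p8} and {p2,p5}.
Split {p1,p7,p8} by δ(·,b) → {p1,p7} and {p8}.
On input a, block {p3,p4,p6} splits into {p3} and {p4} and {p6}.
No further refinement is possible. Final partition (6 blocks): {p1,p7} | {p3} | {p2,p5} | {p8} | {p4} | {p6}.
State p7 belongs to the block {p1,p7}, which has 2 states.

2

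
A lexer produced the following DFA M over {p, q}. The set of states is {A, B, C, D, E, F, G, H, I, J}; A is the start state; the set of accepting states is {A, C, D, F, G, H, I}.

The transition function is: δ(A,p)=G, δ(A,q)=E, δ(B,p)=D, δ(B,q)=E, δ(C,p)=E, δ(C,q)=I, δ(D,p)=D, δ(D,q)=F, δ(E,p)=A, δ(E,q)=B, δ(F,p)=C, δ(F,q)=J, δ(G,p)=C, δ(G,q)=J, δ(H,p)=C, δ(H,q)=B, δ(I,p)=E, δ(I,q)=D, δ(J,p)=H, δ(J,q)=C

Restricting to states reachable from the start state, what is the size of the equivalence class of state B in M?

P0 = {A,C,D,F,G,H,I} | {B,E,J}.
Split {A,C,D,F,G,H,I} by δ(·,p) → {A,D,F,G,H} and {C,I}.
On input p, block {A,D,F,G,H} splits into {F,G,H} and {A,D}.
On input p, block {B,E,J} splits into {B,E} and {J}.
Refine {F,G,H} on symbol q: members go to different blocks, giving {F,G} and {H}.
Split {C,I} by δ(·,q) → {C} and {I}.
Refine {A,D} on symbol p: members go to different blocks, giving {A} and {D}.
On input p, block {B,E} splits into {B} and {E}.
The partition is now stable with 9 blocks: {F,G} | {B} | {C} | {A} | {J} | {H} | {I} | {D} | {E}.
State B belongs to the block {B}, which has 1 states.

1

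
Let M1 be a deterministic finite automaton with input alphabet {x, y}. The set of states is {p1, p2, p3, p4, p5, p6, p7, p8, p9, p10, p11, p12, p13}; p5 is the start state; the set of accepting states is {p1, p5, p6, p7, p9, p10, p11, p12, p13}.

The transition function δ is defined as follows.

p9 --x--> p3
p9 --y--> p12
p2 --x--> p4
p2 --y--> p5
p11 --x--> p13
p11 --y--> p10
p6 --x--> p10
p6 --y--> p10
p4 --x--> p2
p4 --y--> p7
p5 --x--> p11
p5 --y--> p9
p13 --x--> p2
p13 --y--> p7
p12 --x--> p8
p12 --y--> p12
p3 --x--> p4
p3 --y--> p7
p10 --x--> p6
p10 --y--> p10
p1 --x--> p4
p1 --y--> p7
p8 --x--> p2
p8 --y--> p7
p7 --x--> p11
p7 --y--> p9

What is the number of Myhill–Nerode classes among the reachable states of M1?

6

Reachable states from the start: {p2,p3,p4,p5,p6,p7,p8,p9,p10,p11,p12,p13}. Unreachable: {p1} — drop them.
P0 = {p5,p6,p7,p9,p10,p11,p12,p13} | {p2,p3,p4,p8}.
Refine {p5,p6,p7,p9,p10,p11,p12,p13} on symbol x: members go to different blocks, giving {p5,p6,p7,p10,p11} and {p9,p12,p13}.
Split {p5,p6,p7,p10,p11} by δ(·,x) → {p5,p6,p7,p10} and {p11}.
Refine {p5,p6,p7,p10} on symbol x: members go to different blocks, giving {p5,p7} and {p6,p10}.
Refine {p9,p12,p13} on symbol y: members go to different blocks, giving {p9,p12} and {p13}.
The partition is now stable with 6 blocks: {p5,p7} | {p2,p3,p4,p8} | {p9,p12} | {p11} | {p6,p10} | {p13}.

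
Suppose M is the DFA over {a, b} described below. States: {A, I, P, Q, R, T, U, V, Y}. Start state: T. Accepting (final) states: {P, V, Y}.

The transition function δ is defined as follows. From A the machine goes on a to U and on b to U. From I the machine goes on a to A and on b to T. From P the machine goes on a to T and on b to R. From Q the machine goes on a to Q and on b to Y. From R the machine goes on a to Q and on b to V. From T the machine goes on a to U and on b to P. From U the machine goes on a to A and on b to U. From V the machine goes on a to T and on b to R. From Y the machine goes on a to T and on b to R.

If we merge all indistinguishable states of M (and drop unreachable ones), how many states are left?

4

States {I} cannot be reached from the start state, so discard them.
Start with accepting vs non-accepting: {P,V,Y} | {A,Q,R,T,U}.
On input b, block {A,Q,R,T,U} splits into {Q,R,T} and {A,U}.
On input a, block {Q,R,T} splits into {Q,R} and {T}.
The partition is now stable with 4 blocks: {P,V,Y} | {Q,R} | {A,U} | {T}.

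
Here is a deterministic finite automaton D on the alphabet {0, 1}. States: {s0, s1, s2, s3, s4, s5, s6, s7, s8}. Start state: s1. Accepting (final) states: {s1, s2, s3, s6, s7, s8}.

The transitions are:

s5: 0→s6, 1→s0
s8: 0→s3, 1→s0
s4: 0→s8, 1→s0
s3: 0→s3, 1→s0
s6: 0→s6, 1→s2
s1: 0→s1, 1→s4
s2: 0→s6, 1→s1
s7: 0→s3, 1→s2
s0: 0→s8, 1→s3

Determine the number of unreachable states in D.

4

BFS from s1 reaches {s0, s1, s3, s4, s8}; the 4 state(s) s2, s5, s6, s7 are never visited.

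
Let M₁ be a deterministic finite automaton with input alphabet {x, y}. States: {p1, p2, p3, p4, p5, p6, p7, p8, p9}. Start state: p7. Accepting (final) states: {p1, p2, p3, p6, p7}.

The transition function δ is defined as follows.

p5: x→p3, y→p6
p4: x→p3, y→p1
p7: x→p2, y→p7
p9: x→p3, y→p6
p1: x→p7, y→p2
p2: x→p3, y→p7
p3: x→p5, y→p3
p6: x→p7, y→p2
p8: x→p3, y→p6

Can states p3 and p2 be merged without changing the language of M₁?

Reachable states from the start: {p2,p3,p5,p6,p7}. Unreachable: {p1,p4,p8,p9} — drop them.
Initial partition by acceptance: {p2,p3,p6,p7} | {p5}.
On input x, block {p2,p3,p6,p7} splits into {p2,p6,p7} and {p3}.
Split {p2,p6,p7} by δ(·,x) → {p6,p7} and {p2}.
Refine {p6,p7} on symbol x: members go to different blocks, giving {p6} and {p7}.
No further refinement is possible. Final partition (5 blocks): {p6} | {p5} | {p3} | {p2} | {p7}.
p3 and p2 end up in different blocks, so they are distinguishable. For instance, the string 'x' is accepted from only p2.

No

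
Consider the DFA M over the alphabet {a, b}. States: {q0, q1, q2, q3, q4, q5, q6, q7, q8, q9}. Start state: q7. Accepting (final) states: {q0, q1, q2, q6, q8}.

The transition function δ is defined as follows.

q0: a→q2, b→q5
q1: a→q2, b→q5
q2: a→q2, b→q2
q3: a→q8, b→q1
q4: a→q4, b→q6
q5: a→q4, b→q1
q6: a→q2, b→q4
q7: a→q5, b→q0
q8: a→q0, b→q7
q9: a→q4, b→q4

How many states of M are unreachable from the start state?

3

No path from q7 leads to q3, q8, q9; the other 7 states are all reachable.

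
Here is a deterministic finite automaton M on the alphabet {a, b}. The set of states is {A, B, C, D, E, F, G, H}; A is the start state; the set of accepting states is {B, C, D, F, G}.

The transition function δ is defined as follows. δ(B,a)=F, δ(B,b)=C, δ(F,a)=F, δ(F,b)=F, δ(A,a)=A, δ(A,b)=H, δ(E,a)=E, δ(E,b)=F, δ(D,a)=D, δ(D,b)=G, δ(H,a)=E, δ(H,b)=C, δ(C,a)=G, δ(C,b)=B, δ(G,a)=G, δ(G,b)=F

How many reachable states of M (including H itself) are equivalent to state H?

Reachable states from the start: {A,B,C,E,F,G,H}. Unreachable: {D} — drop them.
Start with accepting vs non-accepting: {B,C,F,G} | {A,E,H}.
Split {A,E,H} by δ(·,b) → {E,H} and {A}.
No further refinement is possible. Final partition (3 blocks): {B,C,F,G} | {E,H} | {A}.
The equivalence class containing H is {E,H}, of size 2.

2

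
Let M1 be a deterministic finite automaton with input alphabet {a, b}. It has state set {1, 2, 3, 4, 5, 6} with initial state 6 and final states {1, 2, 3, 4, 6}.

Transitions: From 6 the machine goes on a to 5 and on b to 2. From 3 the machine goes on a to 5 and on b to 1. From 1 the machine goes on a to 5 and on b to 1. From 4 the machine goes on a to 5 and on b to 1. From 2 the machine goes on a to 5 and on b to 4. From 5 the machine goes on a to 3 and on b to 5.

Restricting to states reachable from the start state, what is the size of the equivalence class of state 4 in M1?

5

Start with accepting vs non-accepting: {1,2,3,4,6} | {5}.
No further refinement is possible. Final partition (2 blocks): {1,2,3,4,6} | {5}.
The equivalence class containing 4 is {1,2,3,4,6}, of size 5.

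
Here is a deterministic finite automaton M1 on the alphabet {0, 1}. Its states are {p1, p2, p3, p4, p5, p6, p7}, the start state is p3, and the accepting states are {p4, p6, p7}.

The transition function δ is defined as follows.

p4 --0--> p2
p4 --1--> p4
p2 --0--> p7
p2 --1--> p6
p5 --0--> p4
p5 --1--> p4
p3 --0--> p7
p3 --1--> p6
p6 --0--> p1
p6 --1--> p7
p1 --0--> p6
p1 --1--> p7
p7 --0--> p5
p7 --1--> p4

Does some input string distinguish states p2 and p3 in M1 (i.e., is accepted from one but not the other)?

All states are reachable from the start state.
Start with accepting vs non-accepting: {p4,p6,p7} | {p1,p2,p3,p5}.
The partition is now stable with 2 blocks: {p4,p6,p7} | {p1,p2,p3,p5}.
p2 and p3 lie in the same block of the stable partition, so they are equivalent — no string distinguishes them.

No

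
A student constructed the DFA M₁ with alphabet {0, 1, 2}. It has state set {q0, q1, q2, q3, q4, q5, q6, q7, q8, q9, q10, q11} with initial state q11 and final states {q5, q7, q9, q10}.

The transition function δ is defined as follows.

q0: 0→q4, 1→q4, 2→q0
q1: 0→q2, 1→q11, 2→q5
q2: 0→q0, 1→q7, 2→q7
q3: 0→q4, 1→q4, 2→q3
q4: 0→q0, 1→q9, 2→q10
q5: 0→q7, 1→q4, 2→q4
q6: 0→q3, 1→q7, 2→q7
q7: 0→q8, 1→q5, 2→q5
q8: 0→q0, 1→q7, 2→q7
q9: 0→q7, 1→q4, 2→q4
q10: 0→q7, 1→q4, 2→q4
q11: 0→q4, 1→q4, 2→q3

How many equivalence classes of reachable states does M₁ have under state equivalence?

States {q1,q2,q6} cannot be reached from the start state, so discard them.
Initial partition by acceptance: {q5,q7,q9,q10} | {q0,q3,q4,q8,q11}.
On input 0, block {q5,q7,q9,q10} splits into {q5,q9,q10} and {q7}.
Refine {q0,q3,q4,q8,q11} on symbol 1: members go to different blocks, giving {q0,q3,q11} and {q4} and {q8}.
Stable partition: {q5,q9,q10} | {q0,q3,q11} | {q7} | {q4} | {q8} — 5 equivalence classes.

5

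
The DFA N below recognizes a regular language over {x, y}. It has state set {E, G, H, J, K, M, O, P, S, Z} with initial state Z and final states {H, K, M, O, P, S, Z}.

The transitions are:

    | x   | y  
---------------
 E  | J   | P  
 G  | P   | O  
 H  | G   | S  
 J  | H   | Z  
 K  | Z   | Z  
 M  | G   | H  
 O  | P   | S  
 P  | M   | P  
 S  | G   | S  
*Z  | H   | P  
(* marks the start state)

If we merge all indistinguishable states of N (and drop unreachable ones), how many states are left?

States {E,J,K} cannot be reached from the start state, so discard them.
P0 = {H,M,O,P,S,Z} | {G}.
Refine {H,M,O,P,S,Z} on symbol x: members go to different blocks, giving {H,M,S} and {O,P,Z}.
On input x, block {O,P,Z} splits into {P,Z} and {O}.
No further refinement is possible. Final partition (4 blocks): {H,M,S} | {G} | {P,Z} | {O}.

4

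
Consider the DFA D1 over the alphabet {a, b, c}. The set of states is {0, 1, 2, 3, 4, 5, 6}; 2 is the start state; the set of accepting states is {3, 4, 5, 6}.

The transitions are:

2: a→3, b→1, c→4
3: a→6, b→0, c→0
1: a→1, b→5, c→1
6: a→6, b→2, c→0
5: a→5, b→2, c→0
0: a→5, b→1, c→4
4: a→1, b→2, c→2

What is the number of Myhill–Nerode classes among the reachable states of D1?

4

P0 = {3,4,5,6} | {0,1,2}.
Split {3,4,5,6} by δ(·,a) → {3,5,6} and {4}.
Split {0,1,2} by δ(·,a) → {0,2} and {1}.
No further refinement is possible. Final partition (4 blocks): {3,5,6} | {0,2} | {4} | {1}.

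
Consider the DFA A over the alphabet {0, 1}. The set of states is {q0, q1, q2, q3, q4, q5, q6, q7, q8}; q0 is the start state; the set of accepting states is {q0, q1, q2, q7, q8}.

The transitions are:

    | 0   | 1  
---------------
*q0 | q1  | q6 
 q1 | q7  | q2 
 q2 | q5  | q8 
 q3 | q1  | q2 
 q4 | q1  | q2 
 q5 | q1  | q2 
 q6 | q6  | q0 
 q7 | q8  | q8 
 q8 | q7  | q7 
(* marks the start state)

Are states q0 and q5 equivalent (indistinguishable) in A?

No

Reachable states from the start: {q0,q1,q2,q5,q6,q7,q8}. Unreachable: {q3,q4} — drop them.
Initial partition by acceptance: {q0,q1,q2,q7,q8} | {q5,q6}.
Refine {q0,q1,q2,q7,q8} on symbol 0: members go to different blocks, giving {q0,q1,q7,q8} and {q2}.
Refine {q0,q1,q7,q8} on symbol 1: members go to different blocks, giving {q7,q8} and {q0} and {q1}.
Split {q5,q6} by δ(·,0) → {q5} and {q6}.
The partition is now stable with 6 blocks: {q7,q8} | {q5} | {q2} | {q0} | {q1} | {q6}.
q0 and q5 end up in different blocks, so they are distinguishable. For instance, the string 'ε' is accepted from only q0.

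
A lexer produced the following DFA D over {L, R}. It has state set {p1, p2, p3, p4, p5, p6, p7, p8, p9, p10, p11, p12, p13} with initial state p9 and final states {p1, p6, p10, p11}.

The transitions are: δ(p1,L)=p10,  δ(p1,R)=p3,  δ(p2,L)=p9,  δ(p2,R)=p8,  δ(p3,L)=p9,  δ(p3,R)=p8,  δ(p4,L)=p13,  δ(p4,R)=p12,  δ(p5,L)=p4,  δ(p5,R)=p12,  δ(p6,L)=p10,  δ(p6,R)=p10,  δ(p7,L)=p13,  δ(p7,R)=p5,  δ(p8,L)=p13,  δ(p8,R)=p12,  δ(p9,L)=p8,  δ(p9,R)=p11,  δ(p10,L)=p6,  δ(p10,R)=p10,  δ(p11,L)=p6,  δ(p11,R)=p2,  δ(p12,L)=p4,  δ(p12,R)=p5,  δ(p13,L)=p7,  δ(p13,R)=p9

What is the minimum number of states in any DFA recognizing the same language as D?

First remove the unreachable states {p1,p3}; 11 states remain.
Initial partition by acceptance: {p6,p10,p11} | {p2,p4,p5,p7,p8,p9,p12,p13}.
Split {p6,p10,p11} by δ(·,R) → {p6,p10} and {p11}.
On input R, block {p2,p4,p5,p7,p8,p9,p12,p13} splits into {p2,p4,p5,p7,p8,p12,p13} and {p9}.
Refine {p2,p4,p5,p7,p8,p12,p13} on symbol L: members go to different blocks, giving {p4,p5,p7,p8,p12,p13} and {p2}.
Refine {p4,p5,p7,p8,p12,p13} on symbol R: members go to different blocks, giving {p4,p5,p7,p8,p12} and {p13}.
Refine {p4,p5,p7,p8,p12} on symbol L: members go to different blocks, giving {p4,p7,p8} and {p5,p12}.
No further refinement is possible. Final partition (7 blocks): {p6,p10} | {p4,p7,p8} | {p11} | {p9} | {p2} | {p13} | {p5,p12}.

7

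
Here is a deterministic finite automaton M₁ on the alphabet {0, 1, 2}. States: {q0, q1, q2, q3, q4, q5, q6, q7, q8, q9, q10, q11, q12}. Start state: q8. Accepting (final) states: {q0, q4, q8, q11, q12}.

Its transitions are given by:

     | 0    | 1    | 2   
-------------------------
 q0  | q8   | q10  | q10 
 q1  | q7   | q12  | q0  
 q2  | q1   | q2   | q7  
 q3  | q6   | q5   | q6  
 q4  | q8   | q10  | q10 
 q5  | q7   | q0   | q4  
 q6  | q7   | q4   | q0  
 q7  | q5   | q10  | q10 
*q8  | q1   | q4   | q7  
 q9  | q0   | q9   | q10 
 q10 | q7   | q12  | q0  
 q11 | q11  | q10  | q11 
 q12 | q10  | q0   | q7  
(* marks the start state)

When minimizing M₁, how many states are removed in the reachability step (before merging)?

5

BFS from q8 reaches {q0, q1, q4, q5, q7, q8, q10, q12}; the 5 state(s) q2, q3, q6, q9, q11 are never visited.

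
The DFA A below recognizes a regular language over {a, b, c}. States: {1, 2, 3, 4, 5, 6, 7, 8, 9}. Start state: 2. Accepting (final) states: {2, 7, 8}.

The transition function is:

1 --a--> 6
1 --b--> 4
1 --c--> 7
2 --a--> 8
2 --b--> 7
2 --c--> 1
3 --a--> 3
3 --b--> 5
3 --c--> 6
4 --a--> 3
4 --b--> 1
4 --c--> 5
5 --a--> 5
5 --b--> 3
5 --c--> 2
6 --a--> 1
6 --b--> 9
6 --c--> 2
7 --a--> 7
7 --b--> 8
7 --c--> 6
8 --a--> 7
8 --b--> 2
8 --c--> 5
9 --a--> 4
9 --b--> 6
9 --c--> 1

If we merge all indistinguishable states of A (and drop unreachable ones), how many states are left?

3

All states are reachable from the start state.
Start with accepting vs non-accepting: {2,7,8} | {1,3,4,5,6,9}.
Split {1,3,4,5,6,9} by δ(·,c) → {1,5,6} and {3,4,9}.
No further refinement is possible. Final partition (3 blocks): {2,7,8} | {1,5,6} | {3,4,9}.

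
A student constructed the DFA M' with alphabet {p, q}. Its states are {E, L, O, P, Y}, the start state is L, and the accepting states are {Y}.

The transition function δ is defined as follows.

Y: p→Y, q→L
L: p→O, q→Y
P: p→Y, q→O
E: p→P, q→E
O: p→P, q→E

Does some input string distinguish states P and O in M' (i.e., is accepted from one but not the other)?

Yes

Every state is reachable, so we keep all 5.
Initial partition by acceptance: {Y} | {E,L,O,P}.
On input p, block {E,L,O,P} splits into {E,L,O} and {P}.
Split {E,L,O} by δ(·,p) → {E,O} and {L}.
No further refinement is possible. Final partition (4 blocks): {Y} | {E,O} | {P} | {L}.
P and O end up in different blocks, so they are distinguishable. For instance, the string 'p' is accepted from only P.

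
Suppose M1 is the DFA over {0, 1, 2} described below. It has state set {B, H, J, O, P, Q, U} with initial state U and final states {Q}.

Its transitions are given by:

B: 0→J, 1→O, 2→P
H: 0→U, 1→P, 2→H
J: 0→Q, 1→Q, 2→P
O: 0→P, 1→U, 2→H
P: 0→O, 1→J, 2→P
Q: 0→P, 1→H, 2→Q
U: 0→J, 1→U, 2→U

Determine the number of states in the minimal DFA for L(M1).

First remove the unreachable states {B}; 6 states remain.
Start with accepting vs non-accepting: {Q} | {H,J,O,P,U}.
On input 0, block {H,J,O,P,U} splits into {H,O,P,U} and {J}.
Split {H,O,P,U} by δ(·,0) → {H,O,P} and {U}.
Refine {H,O,P} on symbol 0: members go to different blocks, giving {O,P} and {H}.
Split {O,P} by δ(·,1) → {P} and {O}.
The partition is now stable with 6 blocks: {Q} | {P} | {J} | {U} | {H} | {O}.

6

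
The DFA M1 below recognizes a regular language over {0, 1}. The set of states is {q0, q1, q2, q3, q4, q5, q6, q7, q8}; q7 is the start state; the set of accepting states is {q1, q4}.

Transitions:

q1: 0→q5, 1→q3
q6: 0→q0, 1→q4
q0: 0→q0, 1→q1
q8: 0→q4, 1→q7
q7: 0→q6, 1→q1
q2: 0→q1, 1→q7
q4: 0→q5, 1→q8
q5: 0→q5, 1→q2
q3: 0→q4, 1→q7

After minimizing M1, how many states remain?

4

All states are reachable from the start state.
Start with accepting vs non-accepting: {q1,q4} | {q0,q2,q3,q5,q6,q7,q8}.
On input 0, block {q0,q2,q3,q5,q6,q7,q8} splits into {q0,q5,q6,q7} and {q2,q3,q8}.
Refine {q0,q5,q6,q7} on symbol 1: members go to different blocks, giving {q0,q6,q7} and {q5}.
The partition is now stable with 4 blocks: {q1,q4} | {q0,q6,q7} | {q2,q3,q8} | {q5}.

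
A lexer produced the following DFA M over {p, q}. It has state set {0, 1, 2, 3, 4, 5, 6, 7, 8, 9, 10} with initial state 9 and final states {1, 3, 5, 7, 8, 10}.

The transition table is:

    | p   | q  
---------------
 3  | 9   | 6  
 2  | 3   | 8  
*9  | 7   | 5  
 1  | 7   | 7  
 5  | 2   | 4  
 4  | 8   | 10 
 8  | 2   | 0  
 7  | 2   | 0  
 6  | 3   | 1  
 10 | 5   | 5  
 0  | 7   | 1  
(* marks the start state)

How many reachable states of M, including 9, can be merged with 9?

2

All states are reachable from the start state.
P0 = {1,3,5,7,8,10} | {0,2,4,6,9}.
Refine {1,3,5,7,8,10} on symbol p: members go to different blocks, giving {3,5,7,8} and {1,10}.
Refine {0,2,4,6,9} on symbol q: members go to different blocks, giving {0,4,6} and {2,9}.
No further refinement is possible. Final partition (4 blocks): {3,5,7,8} | {0,4,6} | {1,10} | {2,9}.
State 9 belongs to the block {2,9}, which has 2 states.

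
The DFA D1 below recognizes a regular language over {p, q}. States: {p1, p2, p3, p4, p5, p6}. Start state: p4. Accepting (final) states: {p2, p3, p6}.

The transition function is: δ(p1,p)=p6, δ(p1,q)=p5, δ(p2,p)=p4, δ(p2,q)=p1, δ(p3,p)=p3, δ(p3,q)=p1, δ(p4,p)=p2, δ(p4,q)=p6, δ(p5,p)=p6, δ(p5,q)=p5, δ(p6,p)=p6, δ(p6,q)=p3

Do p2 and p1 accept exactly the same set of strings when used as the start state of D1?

Start with accepting vs non-accepting: {p2,p3,p6} | {p1,p4,p5}.
On input p, block {p2,p3,p6} splits into {p3,p6} and {p2}.
Split {p3,p6} by δ(·,q) → {p3} and {p6}.
Refine {p1,p4,p5} on symbol p: members go to different blocks, giving {p1,p5} and {p4}.
No further refinement is possible. Final partition (5 blocks): {p3} | {p1,p5} | {p2} | {p6} | {p4}.
p2 and p1 end up in different blocks, so they are distinguishable. For instance, the string 'ε' is accepted from only p2.

No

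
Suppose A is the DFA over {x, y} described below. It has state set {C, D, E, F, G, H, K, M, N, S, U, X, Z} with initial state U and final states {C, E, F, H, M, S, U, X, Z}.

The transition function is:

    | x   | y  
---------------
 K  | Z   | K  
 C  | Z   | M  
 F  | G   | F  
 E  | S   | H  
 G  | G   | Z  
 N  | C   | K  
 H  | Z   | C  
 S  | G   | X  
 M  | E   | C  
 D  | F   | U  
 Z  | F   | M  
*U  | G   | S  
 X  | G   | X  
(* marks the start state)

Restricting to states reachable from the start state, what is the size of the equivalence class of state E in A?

2

Reachable states from the start: {C,E,F,G,H,M,S,U,X,Z}. Unreachable: {D,K,N} — drop them.
P0 = {C,E,F,H,M,S,U,X,Z} | {G}.
Refine {C,E,F,H,M,S,U,X,Z} on symbol x: members go to different blocks, giving {C,E,H,M,Z} and {F,S,U,X}.
Refine {C,E,H,M,Z} on symbol x: members go to different blocks, giving {C,H,M} and {E,Z}.
Stable partition: {C,H,M} | {G} | {F,S,U,X} | {E,Z} — 4 equivalence classes.
State E belongs to the block {E,Z}, which has 2 states.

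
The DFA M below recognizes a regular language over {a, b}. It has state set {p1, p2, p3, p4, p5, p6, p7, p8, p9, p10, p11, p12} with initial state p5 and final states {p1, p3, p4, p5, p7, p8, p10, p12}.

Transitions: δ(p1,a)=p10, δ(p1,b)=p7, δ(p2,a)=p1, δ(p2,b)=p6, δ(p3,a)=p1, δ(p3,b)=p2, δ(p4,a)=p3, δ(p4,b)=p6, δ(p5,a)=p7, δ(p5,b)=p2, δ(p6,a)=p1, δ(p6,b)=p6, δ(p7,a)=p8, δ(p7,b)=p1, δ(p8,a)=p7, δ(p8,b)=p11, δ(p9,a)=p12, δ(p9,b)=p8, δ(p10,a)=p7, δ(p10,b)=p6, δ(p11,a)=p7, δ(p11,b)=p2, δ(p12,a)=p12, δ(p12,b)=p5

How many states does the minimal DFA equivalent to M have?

First remove the unreachable states {p3,p4,p9,p12}; 8 states remain.
Start with accepting vs non-accepting: {p1,p5,p7,p8,p10} | {p2,p6,p11}.
Split {p1,p5,p7,p8,p10} by δ(·,b) → {p5,p8,p10} and {p1,p7}.
No further refinement is possible. Final partition (3 blocks): {p5,p8,p10} | {p2,p6,p11} | {p1,p7}.

3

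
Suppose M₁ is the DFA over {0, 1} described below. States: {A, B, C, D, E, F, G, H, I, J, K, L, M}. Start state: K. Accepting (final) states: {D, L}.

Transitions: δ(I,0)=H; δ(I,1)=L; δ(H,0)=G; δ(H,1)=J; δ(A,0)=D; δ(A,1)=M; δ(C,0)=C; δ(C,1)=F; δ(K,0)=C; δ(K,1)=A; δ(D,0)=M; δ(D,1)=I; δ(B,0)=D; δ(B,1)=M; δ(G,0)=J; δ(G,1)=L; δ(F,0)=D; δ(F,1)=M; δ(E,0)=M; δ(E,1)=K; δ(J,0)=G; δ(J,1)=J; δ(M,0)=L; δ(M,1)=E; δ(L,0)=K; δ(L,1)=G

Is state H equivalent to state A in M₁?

No

First remove the unreachable states {B}; 12 states remain.
P0 = {D,L} | {A,C,E,F,G,H,I,J,K,M}.
Refine {A,C,E,F,G,H,I,J,K,M} on symbol 0: members go to different blocks, giving {C,E,G,H,I,J,K} and {A,F,M}.
Split {D,L} by δ(·,0) → {D} and {L}.
Split {C,E,G,H,I,J,K} by δ(·,0) → {C,G,H,I,J,K} and {E}.
On input 1, block {C,G,H,I,J,K} splits into {C,K} and {G,I} and {H,J}.
Split {A,F,M} by δ(·,0) → {A,F} and {M}.
No further refinement is possible. Final partition (8 blocks): {D} | {C,K} | {A,F} | {L} | {E} | {G,I} | {H,J} | {M}.
H and A end up in different blocks, so they are distinguishable. For instance, the string '0' is accepted from only A.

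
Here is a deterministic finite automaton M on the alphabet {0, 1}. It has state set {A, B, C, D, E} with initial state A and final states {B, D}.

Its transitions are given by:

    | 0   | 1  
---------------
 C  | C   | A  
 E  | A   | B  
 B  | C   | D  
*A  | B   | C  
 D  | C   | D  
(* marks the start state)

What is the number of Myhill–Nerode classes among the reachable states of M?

3

Reachable states from the start: {A,B,C,D}. Unreachable: {E} — drop them.
Start with accepting vs non-accepting: {B,D} | {A,C}.
Refine {A,C} on symbol 0: members go to different blocks, giving {A} and {C}.
No further refinement is possible. Final partition (3 blocks): {B,D} | {A} | {C}.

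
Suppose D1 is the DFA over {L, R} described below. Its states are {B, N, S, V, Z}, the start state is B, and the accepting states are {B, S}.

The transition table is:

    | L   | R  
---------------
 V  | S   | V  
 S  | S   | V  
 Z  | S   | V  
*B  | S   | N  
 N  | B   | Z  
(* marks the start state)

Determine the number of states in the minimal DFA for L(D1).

All states are reachable from the start state.
Start with accepting vs non-accepting: {B,S} | {N,V,Z}.
The partition is now stable with 2 blocks: {B,S} | {N,V,Z}.

2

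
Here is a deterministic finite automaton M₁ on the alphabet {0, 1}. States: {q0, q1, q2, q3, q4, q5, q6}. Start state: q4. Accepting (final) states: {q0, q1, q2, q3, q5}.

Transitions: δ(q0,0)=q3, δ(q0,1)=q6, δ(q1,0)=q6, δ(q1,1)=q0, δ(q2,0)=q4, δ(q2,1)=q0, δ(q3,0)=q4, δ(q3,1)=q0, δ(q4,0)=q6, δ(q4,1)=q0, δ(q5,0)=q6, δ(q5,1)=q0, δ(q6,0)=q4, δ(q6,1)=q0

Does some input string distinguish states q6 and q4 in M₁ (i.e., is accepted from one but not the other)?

First remove the unreachable states {q1,q2,q5}; 4 states remain.
Initial partition by acceptance: {q0,q3} | {q4,q6}.
Split {q0,q3} by δ(·,0) → {q0} and {q3}.
No further refinement is possible. Final partition (3 blocks): {q0} | {q4,q6} | {q3}.
q6 and q4 lie in the same block of the stable partition, so they are equivalent — no string distinguishes them.

No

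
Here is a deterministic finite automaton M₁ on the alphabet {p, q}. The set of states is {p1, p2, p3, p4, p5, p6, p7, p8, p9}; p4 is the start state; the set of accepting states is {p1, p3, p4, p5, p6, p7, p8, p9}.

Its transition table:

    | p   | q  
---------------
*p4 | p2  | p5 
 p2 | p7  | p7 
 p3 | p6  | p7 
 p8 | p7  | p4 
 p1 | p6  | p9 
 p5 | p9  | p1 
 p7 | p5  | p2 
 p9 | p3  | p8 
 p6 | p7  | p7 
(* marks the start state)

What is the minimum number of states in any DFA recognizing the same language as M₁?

Every state is reachable, so we keep all 9.
Initial partition by acceptance: {p1,p3,p4,p5,p6,p7,p8,p9} | {p2}.
On input p, block {p1,p3,p4,p5,p6,p7,p8,p9} splits into {p1,p3,p5,p6,p7,p8,p9} and {p4}.
Split {p1,p3,p5,p6,p7,p8,p9} by δ(·,q) → {p1,p3,p5,p6,p9} and {p7} and {p8}.
On input p, block {p1,p3,p5,p6,p9} splits into {p1,p3,p5,p9} and {p6}.
Split {p1,p3,p5,p9} by δ(·,p) → {p1,p3} and {p5,p9}.
Split {p1,p3} by δ(·,q) → {p1} and {p3}.
Split {p5,p9} by δ(·,p) → {p5} and {p9}.
No further refinement is possible. Final partition (9 blocks): {p1} | {p2} | {p4} | {p7} | {p8} | {p6} | {p5} | {p3} | {p9}.

9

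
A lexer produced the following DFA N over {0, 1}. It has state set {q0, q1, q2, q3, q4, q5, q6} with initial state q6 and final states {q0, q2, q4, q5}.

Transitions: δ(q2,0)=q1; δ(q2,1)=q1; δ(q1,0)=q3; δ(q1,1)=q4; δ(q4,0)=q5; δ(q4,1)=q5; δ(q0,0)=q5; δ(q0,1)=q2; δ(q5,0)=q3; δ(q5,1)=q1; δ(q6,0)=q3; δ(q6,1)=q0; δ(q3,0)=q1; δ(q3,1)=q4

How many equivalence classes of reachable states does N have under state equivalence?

3

P0 = {q0,q2,q4,q5} | {q1,q3,q6}.
Split {q0,q2,q4,q5} by δ(·,0) → {q0,q4} and {q2,q5}.
Stable partition: {q0,q4} | {q1,q3,q6} | {q2,q5} — 3 equivalence classes.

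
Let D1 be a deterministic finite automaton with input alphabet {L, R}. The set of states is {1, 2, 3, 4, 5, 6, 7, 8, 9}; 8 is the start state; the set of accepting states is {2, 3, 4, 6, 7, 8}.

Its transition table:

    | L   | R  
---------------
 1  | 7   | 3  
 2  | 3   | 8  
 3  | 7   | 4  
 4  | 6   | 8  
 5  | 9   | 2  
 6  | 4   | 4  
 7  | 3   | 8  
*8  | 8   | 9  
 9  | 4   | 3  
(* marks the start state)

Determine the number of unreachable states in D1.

3

No path from 8 leads to 1, 2, 5; the other 6 states are all reachable.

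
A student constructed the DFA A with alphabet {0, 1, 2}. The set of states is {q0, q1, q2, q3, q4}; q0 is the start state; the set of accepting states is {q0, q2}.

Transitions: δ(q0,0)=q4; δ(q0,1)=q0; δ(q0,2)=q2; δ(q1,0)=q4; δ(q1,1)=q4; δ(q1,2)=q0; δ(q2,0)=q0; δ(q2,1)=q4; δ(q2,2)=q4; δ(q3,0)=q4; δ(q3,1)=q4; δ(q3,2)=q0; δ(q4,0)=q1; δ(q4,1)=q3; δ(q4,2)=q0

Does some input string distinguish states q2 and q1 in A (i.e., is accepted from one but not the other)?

Yes

All states are reachable from the start state.
P0 = {q0,q2} | {q1,q3,q4}.
Refine {q0,q2} on symbol 0: members go to different blocks, giving {q0} and {q2}.
The partition is now stable with 3 blocks: {q0} | {q1,q3,q4} | {q2}.
q2 and q1 end up in different blocks, so they are distinguishable. For instance, the string 'ε' is accepted from only q2.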